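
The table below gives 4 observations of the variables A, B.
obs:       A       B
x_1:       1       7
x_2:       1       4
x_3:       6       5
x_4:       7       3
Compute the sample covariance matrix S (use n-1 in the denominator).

Step 1 — column means:
  mean(A) = (1 + 1 + 6 + 7) / 4 = 15/4 = 3.75
  mean(B) = (7 + 4 + 5 + 3) / 4 = 19/4 = 4.75

Step 2 — sample covariance S[i,j] = (1/(n-1)) · Σ_k (x_{k,i} - mean_i) · (x_{k,j} - mean_j), with n-1 = 3.
  S[A,A] = ((-2.75)·(-2.75) + (-2.75)·(-2.75) + (2.25)·(2.25) + (3.25)·(3.25)) / 3 = 30.75/3 = 10.25
  S[A,B] = ((-2.75)·(2.25) + (-2.75)·(-0.75) + (2.25)·(0.25) + (3.25)·(-1.75)) / 3 = -9.25/3 = -3.0833
  S[B,B] = ((2.25)·(2.25) + (-0.75)·(-0.75) + (0.25)·(0.25) + (-1.75)·(-1.75)) / 3 = 8.75/3 = 2.9167

S is symmetric (S[j,i] = S[i,j]). Assembling:

S = [[10.25, -3.0833],
 [-3.0833, 2.9167]]


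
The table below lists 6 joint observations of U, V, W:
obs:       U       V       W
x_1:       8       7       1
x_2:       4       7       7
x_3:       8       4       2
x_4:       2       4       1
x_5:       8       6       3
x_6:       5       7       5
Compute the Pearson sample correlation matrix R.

Step 1 — column means:
  mean(U) = (8 + 4 + 8 + 2 + 8 + 5) / 6 = 35/6 = 5.8333
  mean(V) = (7 + 7 + 4 + 4 + 6 + 7) / 6 = 35/6 = 5.8333
  mean(W) = (1 + 7 + 2 + 1 + 3 + 5) / 6 = 19/6 = 3.1667

Step 2 — sample variances and covariances s[i,j] = (1/(n-1)) · Σ_k (x_{k,i} - mean_i) · (x_{k,j} - mean_j), with n-1 = 5:
  s[U,U] = ((2.1667)·(2.1667) + (-1.8333)·(-1.8333) + (2.1667)·(2.1667) + (-3.8333)·(-3.8333) + (2.1667)·(2.1667) + (-0.8333)·(-0.8333)) / 5 = 32.8333/5 = 6.5667
  s[U,V] = ((2.1667)·(1.1667) + (-1.8333)·(1.1667) + (2.1667)·(-1.8333) + (-3.8333)·(-1.8333) + (2.1667)·(0.1667) + (-0.8333)·(1.1667)) / 5 = 2.8333/5 = 0.5667
  s[U,W] = ((2.1667)·(-2.1667) + (-1.8333)·(3.8333) + (2.1667)·(-1.1667) + (-3.8333)·(-2.1667) + (2.1667)·(-0.1667) + (-0.8333)·(1.8333)) / 5 = -7.8333/5 = -1.5667
  s[V,V] = ((1.1667)·(1.1667) + (1.1667)·(1.1667) + (-1.8333)·(-1.8333) + (-1.8333)·(-1.8333) + (0.1667)·(0.1667) + (1.1667)·(1.1667)) / 5 = 10.8333/5 = 2.1667
  s[V,W] = ((1.1667)·(-2.1667) + (1.1667)·(3.8333) + (-1.8333)·(-1.1667) + (-1.8333)·(-2.1667) + (0.1667)·(-0.1667) + (1.1667)·(1.8333)) / 5 = 10.1667/5 = 2.0333
  s[W,W] = ((-2.1667)·(-2.1667) + (3.8333)·(3.8333) + (-1.1667)·(-1.1667) + (-2.1667)·(-2.1667) + (-0.1667)·(-0.1667) + (1.8333)·(1.8333)) / 5 = 28.8333/5 = 5.7667
  Sample standard deviations s_i = √(s[i,i]):
  s(U) = √(6.5667) = 2.5626
  s(V) = √(2.1667) = 1.472
  s(W) = √(5.7667) = 2.4014

Step 3 — r_{ij} = s_{ij} / (s_i · s_j):
  r[U,U] = 1 (diagonal).
  r[U,V] = 0.5667 / (2.5626 · 1.472) = 0.5667 / 3.772 = 0.1502
  r[U,W] = -1.5667 / (2.5626 · 2.4014) = -1.5667 / 6.1537 = -0.2546
  r[V,V] = 1 (diagonal).
  r[V,W] = 2.0333 / (1.472 · 2.4014) = 2.0333 / 3.5347 = 0.5752
  r[W,W] = 1 (diagonal).

R is symmetric with unit diagonal. Assembling:

R = [[1, 0.1502, -0.2546],
 [0.1502, 1, 0.5752],
 [-0.2546, 0.5752, 1]]


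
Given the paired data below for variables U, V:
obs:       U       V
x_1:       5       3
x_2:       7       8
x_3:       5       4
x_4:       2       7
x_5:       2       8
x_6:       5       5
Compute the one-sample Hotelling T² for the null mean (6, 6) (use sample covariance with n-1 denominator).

Step 1 — sample mean vector:
  mean(U) = (5 + 7 + 5 + 2 + 2 + 5) / 6 = 26/6 = 4.3333
  mean(V) = (3 + 8 + 4 + 7 + 8 + 5) / 6 = 35/6 = 5.8333
  x̄ = (4.3333, 5.8333),  deviation x̄ - mu_0 = (4.3333, 5.8333) - (6, 6) = (-1.6667, -0.1667).

Step 2 — sample covariance matrix, S[i,j] = (1/(n-1)) · Σ_k (x_{k,i} - mean_i) · (x_{k,j} - mean_j), divisor n-1 = 5:
  S[U,U] = ((0.6667)·(0.6667) + (2.6667)·(2.6667) + (0.6667)·(0.6667) + (-2.3333)·(-2.3333) + (-2.3333)·(-2.3333) + (0.6667)·(0.6667)) / 5 = 19.3333/5 = 3.8667
  S[U,V] = ((0.6667)·(-2.8333) + (2.6667)·(2.1667) + (0.6667)·(-1.8333) + (-2.3333)·(1.1667) + (-2.3333)·(2.1667) + (0.6667)·(-0.8333)) / 5 = -5.6667/5 = -1.1333
  S[V,V] = ((-2.8333)·(-2.8333) + (2.1667)·(2.1667) + (-1.8333)·(-1.8333) + (1.1667)·(1.1667) + (2.1667)·(2.1667) + (-0.8333)·(-0.8333)) / 5 = 22.8333/5 = 4.5667
  S = [[3.8667, -1.1333],
 [-1.1333, 4.5667]].

Step 3 — invert S. det(S) = 3.8667·4.5667 - (-1.1333)² = 16.3733.
  S^{-1} = (1/det) · [[d, -b], [-b, a]] = [[0.2789, 0.0692],
 [0.0692, 0.2362]].

Step 4 — quadratic form (x̄ - mu_0)^T · S^{-1} · (x̄ - mu_0):
  S^{-1} · (x̄ - mu_0) = (-0.4764, -0.1547),
  (x̄ - mu_0)^T · [...] = (-1.6667)·(-0.4764) + (-0.1667)·(-0.1547) = 0.8198.

Step 5 — scale by n: T² = 6 · 0.8198 = 4.9186.

T² ≈ 4.9186


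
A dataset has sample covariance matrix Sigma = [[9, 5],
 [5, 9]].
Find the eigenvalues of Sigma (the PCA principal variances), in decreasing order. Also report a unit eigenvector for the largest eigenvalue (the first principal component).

Step 1 — characteristic polynomial of 2×2 Sigma:
  det(Sigma - λI) = λ² - trace · λ + det = 0.
  trace = 9 + 9 = 18, det = 9·9 - (5)² = 56.
Step 2 — discriminant:
  Δ = trace² - 4·det = 324 - 224 = 100.
Step 3 — eigenvalues:
  λ = (trace ± √Δ)/2 = (18 ± 10)/2,
  λ_1 = 14,  λ_2 = 4.

Step 4 — unit eigenvector for λ_1: solve (Sigma - λ_1 I)v = 0. First row:
  (9 - 14)·v_x + (5)·v_y = 0, i.e. (-5)·v_x + (5)·v_y = 0,
  so v ∝ (b, λ_1 - a) = (5, 5) = u.
  ||u|| = √((5)² + (5)²) = √(50) ≈ 7.0711,
  v_1 = u/||u|| ≈ (0.7071, 0.7071) (||v_1|| = 1).

λ_1 = 14,  λ_2 = 4;  v_1 ≈ (0.7071, 0.7071)


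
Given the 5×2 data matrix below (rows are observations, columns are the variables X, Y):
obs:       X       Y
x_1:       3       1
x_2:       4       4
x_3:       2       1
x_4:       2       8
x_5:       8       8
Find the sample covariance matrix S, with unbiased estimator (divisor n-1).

Step 1 — column means:
  mean(X) = (3 + 4 + 2 + 2 + 8) / 5 = 19/5 = 3.8
  mean(Y) = (1 + 4 + 1 + 8 + 8) / 5 = 22/5 = 4.4

Step 2 — sample covariance S[i,j] = (1/(n-1)) · Σ_k (x_{k,i} - mean_i) · (x_{k,j} - mean_j), with n-1 = 4.
  S[X,X] = ((-0.8)·(-0.8) + (0.2)·(0.2) + (-1.8)·(-1.8) + (-1.8)·(-1.8) + (4.2)·(4.2)) / 4 = 24.8/4 = 6.2
  S[X,Y] = ((-0.8)·(-3.4) + (0.2)·(-0.4) + (-1.8)·(-3.4) + (-1.8)·(3.6) + (4.2)·(3.6)) / 4 = 17.4/4 = 4.35
  S[Y,Y] = ((-3.4)·(-3.4) + (-0.4)·(-0.4) + (-3.4)·(-3.4) + (3.6)·(3.6) + (3.6)·(3.6)) / 4 = 49.2/4 = 12.3

S is symmetric (S[j,i] = S[i,j]). Assembling:

S = [[6.2, 4.35],
 [4.35, 12.3]]


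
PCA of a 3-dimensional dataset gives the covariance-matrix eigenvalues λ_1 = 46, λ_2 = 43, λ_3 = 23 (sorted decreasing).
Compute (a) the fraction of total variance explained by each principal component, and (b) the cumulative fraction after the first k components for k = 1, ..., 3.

Step 1 — total variance = trace(Sigma) = Σ λ_i = 46 + 43 + 23 = 112.

Step 2 — fraction explained by component i = λ_i / Σ λ:
  PC1: 46/112 = 0.4107
  PC2: 43/112 = 0.3839
  PC3: 23/112 = 0.2054

Step 3 — cumulative fraction after k components = (λ_1 + ... + λ_k) / Σ λ:
  k = 1: 46/112 = 0.4107
  k = 2: (46 + 43)/112 = 89/112 = 0.7946
  k = 3: (46 + 43 + 23)/112 = 112/112 = 1

Summary (fraction, with percent):

explained: PC1 0.4107 (41.07%), PC2 0.3839 (38.39%), PC3 0.2054 (20.54%);  cumulative: 0.4107, 0.7946, 1


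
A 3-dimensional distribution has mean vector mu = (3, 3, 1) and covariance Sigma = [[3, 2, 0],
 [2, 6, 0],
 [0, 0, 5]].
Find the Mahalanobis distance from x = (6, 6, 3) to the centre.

Step 1 — centre the observation: (x - mu) = (3, 3, 2).

Step 2 — invert Sigma (cofactor / det for 3×3, or solve directly):
  Sigma^{-1} = [[0.4286, -0.1429, 0],
 [-0.1429, 0.2143, 0],
 [0, 0, 0.2]].

Step 3 — form the quadratic (x - mu)^T · Sigma^{-1} · (x - mu):
  Sigma^{-1} · (x - mu) = (0.8571, 0.2143, 0.4).
  (x - mu)^T · [Sigma^{-1} · (x - mu)] = (3)·(0.8571) + (3)·(0.2143) + (2)·(0.4) = 4.0143.

Step 4 — take square root: d = √(4.0143) ≈ 2.0036.

d(x, mu) = √(4.0143) ≈ 2.0036


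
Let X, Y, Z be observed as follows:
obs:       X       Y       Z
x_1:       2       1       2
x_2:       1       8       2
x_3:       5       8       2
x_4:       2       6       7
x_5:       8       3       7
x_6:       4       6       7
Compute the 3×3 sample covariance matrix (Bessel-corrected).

Step 1 — column means:
  mean(X) = (2 + 1 + 5 + 2 + 8 + 4) / 6 = 22/6 = 3.6667
  mean(Y) = (1 + 8 + 8 + 6 + 3 + 6) / 6 = 32/6 = 5.3333
  mean(Z) = (2 + 2 + 2 + 7 + 7 + 7) / 6 = 27/6 = 4.5

Step 2 — sample covariance S[i,j] = (1/(n-1)) · Σ_k (x_{k,i} - mean_i) · (x_{k,j} - mean_j), with n-1 = 5.
  S[X,X] = ((-1.6667)·(-1.6667) + (-2.6667)·(-2.6667) + (1.3333)·(1.3333) + (-1.6667)·(-1.6667) + (4.3333)·(4.3333) + (0.3333)·(0.3333)) / 5 = 33.3333/5 = 6.6667
  S[X,Y] = ((-1.6667)·(-4.3333) + (-2.6667)·(2.6667) + (1.3333)·(2.6667) + (-1.6667)·(0.6667) + (4.3333)·(-2.3333) + (0.3333)·(0.6667)) / 5 = -7.3333/5 = -1.4667
  S[X,Z] = ((-1.6667)·(-2.5) + (-2.6667)·(-2.5) + (1.3333)·(-2.5) + (-1.6667)·(2.5) + (4.3333)·(2.5) + (0.3333)·(2.5)) / 5 = 15/5 = 3
  S[Y,Y] = ((-4.3333)·(-4.3333) + (2.6667)·(2.6667) + (2.6667)·(2.6667) + (0.6667)·(0.6667) + (-2.3333)·(-2.3333) + (0.6667)·(0.6667)) / 5 = 39.3333/5 = 7.8667
  S[Y,Z] = ((-4.3333)·(-2.5) + (2.6667)·(-2.5) + (2.6667)·(-2.5) + (0.6667)·(2.5) + (-2.3333)·(2.5) + (0.6667)·(2.5)) / 5 = -5/5 = -1
  S[Z,Z] = ((-2.5)·(-2.5) + (-2.5)·(-2.5) + (-2.5)·(-2.5) + (2.5)·(2.5) + (2.5)·(2.5) + (2.5)·(2.5)) / 5 = 37.5/5 = 7.5

S is symmetric (S[j,i] = S[i,j]). Assembling:

S = [[6.6667, -1.4667, 3],
 [-1.4667, 7.8667, -1],
 [3, -1, 7.5]]


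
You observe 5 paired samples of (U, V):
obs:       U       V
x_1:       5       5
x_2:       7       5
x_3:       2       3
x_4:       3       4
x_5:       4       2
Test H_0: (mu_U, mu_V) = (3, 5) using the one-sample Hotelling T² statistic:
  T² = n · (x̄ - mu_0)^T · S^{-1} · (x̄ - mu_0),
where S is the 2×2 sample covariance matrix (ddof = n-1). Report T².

Step 1 — sample mean vector:
  mean(U) = (5 + 7 + 2 + 3 + 4) / 5 = 21/5 = 4.2
  mean(V) = (5 + 5 + 3 + 4 + 2) / 5 = 19/5 = 3.8
  x̄ = (4.2, 3.8),  deviation x̄ - mu_0 = (4.2, 3.8) - (3, 5) = (1.2, -1.2).

Step 2 — sample covariance matrix, S[i,j] = (1/(n-1)) · Σ_k (x_{k,i} - mean_i) · (x_{k,j} - mean_j), divisor n-1 = 4:
  S[U,U] = ((0.8)·(0.8) + (2.8)·(2.8) + (-2.2)·(-2.2) + (-1.2)·(-1.2) + (-0.2)·(-0.2)) / 4 = 14.8/4 = 3.7
  S[U,V] = ((0.8)·(1.2) + (2.8)·(1.2) + (-2.2)·(-0.8) + (-1.2)·(0.2) + (-0.2)·(-1.8)) / 4 = 6.2/4 = 1.55
  S[V,V] = ((1.2)·(1.2) + (1.2)·(1.2) + (-0.8)·(-0.8) + (0.2)·(0.2) + (-1.8)·(-1.8)) / 4 = 6.8/4 = 1.7
  S = [[3.7, 1.55],
 [1.55, 1.7]].

Step 3 — invert S. det(S) = 3.7·1.7 - (1.55)² = 3.8875.
  S^{-1} = (1/det) · [[d, -b], [-b, a]] = [[0.4373, -0.3987],
 [-0.3987, 0.9518]].

Step 4 — quadratic form (x̄ - mu_0)^T · S^{-1} · (x̄ - mu_0):
  S^{-1} · (x̄ - mu_0) = (1.0032, -1.6206),
  (x̄ - mu_0)^T · [...] = (1.2)·(1.0032) + (-1.2)·(-1.6206) = 3.1486.

Step 5 — scale by n: T² = 5 · 3.1486 = 15.7428.

T² ≈ 15.7428


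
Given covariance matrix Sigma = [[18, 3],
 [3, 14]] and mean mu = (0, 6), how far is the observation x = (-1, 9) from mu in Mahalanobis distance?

Step 1 — centre the observation: (x - mu) = (-1, 3).

Step 2 — invert Sigma. det(Sigma) = 18·14 - (3)² = 243.
  Sigma^{-1} = (1/det) · [[d, -b], [-b, a]] = [[0.0576, -0.0123],
 [-0.0123, 0.0741]].

Step 3 — form the quadratic (x - mu)^T · Sigma^{-1} · (x - mu):
  Sigma^{-1} · (x - mu) = (-0.0947, 0.2346).
  (x - mu)^T · [Sigma^{-1} · (x - mu)] = (-1)·(-0.0947) + (3)·(0.2346) = 0.7984.

Step 4 — take square root: d = √(0.7984) ≈ 0.8935.

d(x, mu) = √(0.7984) ≈ 0.8935


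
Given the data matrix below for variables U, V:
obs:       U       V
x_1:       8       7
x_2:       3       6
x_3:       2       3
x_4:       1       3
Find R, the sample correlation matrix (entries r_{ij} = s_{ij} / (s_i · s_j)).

Step 1 — column means:
  mean(U) = (8 + 3 + 2 + 1) / 4 = 14/4 = 3.5
  mean(V) = (7 + 6 + 3 + 3) / 4 = 19/4 = 4.75

Step 2 — sample variances and covariances s[i,j] = (1/(n-1)) · Σ_k (x_{k,i} - mean_i) · (x_{k,j} - mean_j), with n-1 = 3:
  s[U,U] = ((4.5)·(4.5) + (-0.5)·(-0.5) + (-1.5)·(-1.5) + (-2.5)·(-2.5)) / 3 = 29/3 = 9.6667
  s[U,V] = ((4.5)·(2.25) + (-0.5)·(1.25) + (-1.5)·(-1.75) + (-2.5)·(-1.75)) / 3 = 16.5/3 = 5.5
  s[V,V] = ((2.25)·(2.25) + (1.25)·(1.25) + (-1.75)·(-1.75) + (-1.75)·(-1.75)) / 3 = 12.75/3 = 4.25
  Sample standard deviations s_i = √(s[i,i]):
  s(U) = √(9.6667) = 3.1091
  s(V) = √(4.25) = 2.0616

Step 3 — r_{ij} = s_{ij} / (s_i · s_j):
  r[U,U] = 1 (diagonal).
  r[U,V] = 5.5 / (3.1091 · 2.0616) = 5.5 / 6.4096 = 0.8581
  r[V,V] = 1 (diagonal).

R is symmetric with unit diagonal. Assembling:

R = [[1, 0.8581],
 [0.8581, 1]]


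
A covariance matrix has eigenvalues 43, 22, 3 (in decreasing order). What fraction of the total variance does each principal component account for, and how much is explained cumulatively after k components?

Step 1 — total variance = trace(Sigma) = Σ λ_i = 43 + 22 + 3 = 68.

Step 2 — fraction explained by component i = λ_i / Σ λ:
  PC1: 43/68 = 0.6324
  PC2: 22/68 = 0.3235
  PC3: 3/68 = 0.0441

Step 3 — cumulative fraction after k components = (λ_1 + ... + λ_k) / Σ λ:
  k = 1: 43/68 = 0.6324
  k = 2: (43 + 22)/68 = 65/68 = 0.9559
  k = 3: (43 + 22 + 3)/68 = 68/68 = 1

Summary (fraction, with percent):

explained: PC1 0.6324 (63.24%), PC2 0.3235 (32.35%), PC3 0.0441 (4.41%);  cumulative: 0.6324, 0.9559, 1


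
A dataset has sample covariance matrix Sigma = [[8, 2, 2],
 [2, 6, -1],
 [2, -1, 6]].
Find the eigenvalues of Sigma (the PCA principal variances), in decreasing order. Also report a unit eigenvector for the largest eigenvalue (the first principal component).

Step 1 — characteristic polynomial p(λ) = det(λI - Sigma) = λ³ - tr·λ² + c_1·λ - det, where tr = trace, c_1 = sum of the principal 2×2 minors, det = det(Sigma):
  tr = 8 + 6 + 6 = 20,
  c_1 = (8·6 - (2)²) + (8·6 - (2)²) + (6·6 - (-1)²) = 44 + 44 + 35 = 123,
  det = 8·(6·6 - (-1)²) - (2)·((2)·6 - (-1)·(2)) + (2)·((2)·(-1) - 6·(2)) = 8·(35) - (2)·(14) + (2)·(-14) = 224.
  So p(λ) = λ³ - 20λ² + 123λ - 224.
Step 2 — look for an integer root (rational root theorem: any rational root is an integer divisor of 224). Testing λ = 7:
  p(7) = 343 - 980 + 861 - 224 = 0  ✓
  Dividing out (λ - 7): p(λ) = (λ - 7)(λ² - 13λ + 32).
Step 3 — remaining eigenvalues from the quadratic λ² - 13λ + 32 = 0:
  Δ = 13² - 4·32 = 169 - 128 = 41,  λ = (13 ± √41)/2 = (13 ± 6.4031)/2 ≈ 9.7016 or 3.2984.
  Sorted: λ_1 = 9.7016,  λ_2 = 7,  λ_3 = 3.2984  (check: sum = 20 = tr ✓).

Step 4 — unit eigenvector for λ_1 ≈ 9.7016: v spans the null space of (Sigma - λ_1 I), whose rows are
  r_1 = (-1.7016, 2, 2),  r_2 = (2, -3.7016, -1),  r_3 = (2, -1, -3.7016).
  v is orthogonal to every row, so take v ∝ r_1 × r_2 = ((2)·(-1) - (2)·(-3.7016), (2)·(2) - (-1.7016)·(-1), (-1.7016)·(-3.7016) - (2)·(2)) ≈ (5.4031, 2.2984, 2.2984).
  Let u = (5.4031, 2.2984, 2.2984).
  ||u|| = √((5.4031)² + (2.2984)² + (2.2984)²) = √(39.7594) ≈ 6.3055,  v_1 = u/||u|| ≈ (0.8569, 0.3645, 0.3645) (||v_1|| = 1).

λ_1 = 9.7016,  λ_2 = 7,  λ_3 = 3.2984;  v_1 ≈ (0.8569, 0.3645, 0.3645)


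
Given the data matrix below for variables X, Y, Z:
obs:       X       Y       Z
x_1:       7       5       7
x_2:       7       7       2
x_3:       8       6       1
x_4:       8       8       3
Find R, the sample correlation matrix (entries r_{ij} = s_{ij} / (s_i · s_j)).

Step 1 — column means:
  mean(X) = (7 + 7 + 8 + 8) / 4 = 30/4 = 7.5
  mean(Y) = (5 + 7 + 6 + 8) / 4 = 26/4 = 6.5
  mean(Z) = (7 + 2 + 1 + 3) / 4 = 13/4 = 3.25

Step 2 — sample variances and covariances s[i,j] = (1/(n-1)) · Σ_k (x_{k,i} - mean_i) · (x_{k,j} - mean_j), with n-1 = 3:
  s[X,X] = ((-0.5)·(-0.5) + (-0.5)·(-0.5) + (0.5)·(0.5) + (0.5)·(0.5)) / 3 = 1/3 = 0.3333
  s[X,Y] = ((-0.5)·(-1.5) + (-0.5)·(0.5) + (0.5)·(-0.5) + (0.5)·(1.5)) / 3 = 1/3 = 0.3333
  s[X,Z] = ((-0.5)·(3.75) + (-0.5)·(-1.25) + (0.5)·(-2.25) + (0.5)·(-0.25)) / 3 = -2.5/3 = -0.8333
  s[Y,Y] = ((-1.5)·(-1.5) + (0.5)·(0.5) + (-0.5)·(-0.5) + (1.5)·(1.5)) / 3 = 5/3 = 1.6667
  s[Y,Z] = ((-1.5)·(3.75) + (0.5)·(-1.25) + (-0.5)·(-2.25) + (1.5)·(-0.25)) / 3 = -5.5/3 = -1.8333
  s[Z,Z] = ((3.75)·(3.75) + (-1.25)·(-1.25) + (-2.25)·(-2.25) + (-0.25)·(-0.25)) / 3 = 20.75/3 = 6.9167
  Sample standard deviations s_i = √(s[i,i]):
  s(X) = √(0.3333) = 0.5774
  s(Y) = √(1.6667) = 1.291
  s(Z) = √(6.9167) = 2.63

Step 3 — r_{ij} = s_{ij} / (s_i · s_j):
  r[X,X] = 1 (diagonal).
  r[X,Y] = 0.3333 / (0.5774 · 1.291) = 0.3333 / 0.7454 = 0.4472
  r[X,Z] = -0.8333 / (0.5774 · 2.63) = -0.8333 / 1.5184 = -0.5488
  r[Y,Y] = 1 (diagonal).
  r[Y,Z] = -1.8333 / (1.291 · 2.63) = -1.8333 / 3.3953 = -0.54
  r[Z,Z] = 1 (diagonal).

R is symmetric with unit diagonal. Assembling:

R = [[1, 0.4472, -0.5488],
 [0.4472, 1, -0.54],
 [-0.5488, -0.54, 1]]


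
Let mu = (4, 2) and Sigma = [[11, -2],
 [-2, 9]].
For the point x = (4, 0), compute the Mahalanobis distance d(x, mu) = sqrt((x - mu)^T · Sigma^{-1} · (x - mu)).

Step 1 — centre the observation: (x - mu) = (0, -2).

Step 2 — invert Sigma. det(Sigma) = 11·9 - (-2)² = 95.
  Sigma^{-1} = (1/det) · [[d, -b], [-b, a]] = [[0.0947, 0.0211],
 [0.0211, 0.1158]].

Step 3 — form the quadratic (x - mu)^T · Sigma^{-1} · (x - mu):
  Sigma^{-1} · (x - mu) = (-0.0421, -0.2316).
  (x - mu)^T · [Sigma^{-1} · (x - mu)] = (0)·(-0.0421) + (-2)·(-0.2316) = 0.4632.

Step 4 — take square root: d = √(0.4632) ≈ 0.6806.

d(x, mu) = √(0.4632) ≈ 0.6806


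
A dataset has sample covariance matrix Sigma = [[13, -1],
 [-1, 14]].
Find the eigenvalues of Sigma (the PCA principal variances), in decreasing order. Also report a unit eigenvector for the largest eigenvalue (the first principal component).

Step 1 — characteristic polynomial of 2×2 Sigma:
  det(Sigma - λI) = λ² - trace · λ + det = 0.
  trace = 13 + 14 = 27, det = 13·14 - (-1)² = 181.
Step 2 — discriminant:
  Δ = trace² - 4·det = 729 - 724 = 5.
Step 3 — eigenvalues:
  λ = (trace ± √Δ)/2 = (27 ± 2.2361)/2,
  λ_1 = 14.618,  λ_2 = 12.382.

Step 4 — unit eigenvector for λ_1: solve (Sigma - λ_1 I)v = 0. First row:
  (13 - 14.618)·v_x + (-1)·v_y = 0, i.e. (-1.618)·v_x + (-1)·v_y = 0,
  so v ∝ (b, λ_1 - a) = (-1, 1.618); multiply by -1 so the first entry is positive: u = (1, -1.618).
  ||u|| = √((1)² + (-1.618)²) = √(3.618) ≈ 1.9021,
  v_1 = u/||u|| ≈ (0.5257, -0.8507) (||v_1|| = 1).

λ_1 = 14.618,  λ_2 = 12.382;  v_1 ≈ (0.5257, -0.8507)


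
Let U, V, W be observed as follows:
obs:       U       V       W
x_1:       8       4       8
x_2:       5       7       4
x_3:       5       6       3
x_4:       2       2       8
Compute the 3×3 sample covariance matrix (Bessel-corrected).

Step 1 — column means:
  mean(U) = (8 + 5 + 5 + 2) / 4 = 20/4 = 5
  mean(V) = (4 + 7 + 6 + 2) / 4 = 19/4 = 4.75
  mean(W) = (8 + 4 + 3 + 8) / 4 = 23/4 = 5.75

Step 2 — sample covariance S[i,j] = (1/(n-1)) · Σ_k (x_{k,i} - mean_i) · (x_{k,j} - mean_j), with n-1 = 3.
  S[U,U] = ((3)·(3) + (0)·(0) + (0)·(0) + (-3)·(-3)) / 3 = 18/3 = 6
  S[U,V] = ((3)·(-0.75) + (0)·(2.25) + (0)·(1.25) + (-3)·(-2.75)) / 3 = 6/3 = 2
  S[U,W] = ((3)·(2.25) + (0)·(-1.75) + (0)·(-2.75) + (-3)·(2.25)) / 3 = 0/3 = 0
  S[V,V] = ((-0.75)·(-0.75) + (2.25)·(2.25) + (1.25)·(1.25) + (-2.75)·(-2.75)) / 3 = 14.75/3 = 4.9167
  S[V,W] = ((-0.75)·(2.25) + (2.25)·(-1.75) + (1.25)·(-2.75) + (-2.75)·(2.25)) / 3 = -15.25/3 = -5.0833
  S[W,W] = ((2.25)·(2.25) + (-1.75)·(-1.75) + (-2.75)·(-2.75) + (2.25)·(2.25)) / 3 = 20.75/3 = 6.9167

S is symmetric (S[j,i] = S[i,j]). Assembling:

S = [[6, 2, 0],
 [2, 4.9167, -5.0833],
 [0, -5.0833, 6.9167]]


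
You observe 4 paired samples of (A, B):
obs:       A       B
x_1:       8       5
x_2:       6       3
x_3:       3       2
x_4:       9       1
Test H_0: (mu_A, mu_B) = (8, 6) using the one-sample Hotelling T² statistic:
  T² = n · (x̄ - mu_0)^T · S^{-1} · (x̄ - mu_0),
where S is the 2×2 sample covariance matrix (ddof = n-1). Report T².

Step 1 — sample mean vector:
  mean(A) = (8 + 6 + 3 + 9) / 4 = 26/4 = 6.5
  mean(B) = (5 + 3 + 2 + 1) / 4 = 11/4 = 2.75
  x̄ = (6.5, 2.75),  deviation x̄ - mu_0 = (6.5, 2.75) - (8, 6) = (-1.5, -3.25).

Step 2 — sample covariance matrix, S[i,j] = (1/(n-1)) · Σ_k (x_{k,i} - mean_i) · (x_{k,j} - mean_j), divisor n-1 = 3:
  S[A,A] = ((1.5)·(1.5) + (-0.5)·(-0.5) + (-3.5)·(-3.5) + (2.5)·(2.5)) / 3 = 21/3 = 7
  S[A,B] = ((1.5)·(2.25) + (-0.5)·(0.25) + (-3.5)·(-0.75) + (2.5)·(-1.75)) / 3 = 1.5/3 = 0.5
  S[B,B] = ((2.25)·(2.25) + (0.25)·(0.25) + (-0.75)·(-0.75) + (-1.75)·(-1.75)) / 3 = 8.75/3 = 2.9167
  S = [[7, 0.5],
 [0.5, 2.9167]].

Step 3 — invert S. det(S) = 7·2.9167 - (0.5)² = 20.1667.
  S^{-1} = (1/det) · [[d, -b], [-b, a]] = [[0.1446, -0.0248],
 [-0.0248, 0.3471]].

Step 4 — quadratic form (x̄ - mu_0)^T · S^{-1} · (x̄ - mu_0):
  S^{-1} · (x̄ - mu_0) = (-0.1364, -1.0909),
  (x̄ - mu_0)^T · [...] = (-1.5)·(-0.1364) + (-3.25)·(-1.0909) = 3.75.

Step 5 — scale by n: T² = 4 · 3.75 = 15.

T² ≈ 15


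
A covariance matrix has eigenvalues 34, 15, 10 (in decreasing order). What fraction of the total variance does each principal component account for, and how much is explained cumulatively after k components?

Step 1 — total variance = trace(Sigma) = Σ λ_i = 34 + 15 + 10 = 59.

Step 2 — fraction explained by component i = λ_i / Σ λ:
  PC1: 34/59 = 0.5763
  PC2: 15/59 = 0.2542
  PC3: 10/59 = 0.1695

Step 3 — cumulative fraction after k components = (λ_1 + ... + λ_k) / Σ λ:
  k = 1: 34/59 = 0.5763
  k = 2: (34 + 15)/59 = 49/59 = 0.8305
  k = 3: (34 + 15 + 10)/59 = 59/59 = 1

Summary (fraction, with percent):

explained: PC1 0.5763 (57.63%), PC2 0.2542 (25.42%), PC3 0.1695 (16.95%);  cumulative: 0.5763, 0.8305, 1


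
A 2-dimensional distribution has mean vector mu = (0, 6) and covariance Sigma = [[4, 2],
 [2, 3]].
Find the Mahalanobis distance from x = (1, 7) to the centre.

Step 1 — centre the observation: (x - mu) = (1, 1).

Step 2 — invert Sigma. det(Sigma) = 4·3 - (2)² = 8.
  Sigma^{-1} = (1/det) · [[d, -b], [-b, a]] = [[0.375, -0.25],
 [-0.25, 0.5]].

Step 3 — form the quadratic (x - mu)^T · Sigma^{-1} · (x - mu):
  Sigma^{-1} · (x - mu) = (0.125, 0.25).
  (x - mu)^T · [Sigma^{-1} · (x - mu)] = (1)·(0.125) + (1)·(0.25) = 0.375.

Step 4 — take square root: d = √(0.375) ≈ 0.6124.

d(x, mu) = √(0.375) ≈ 0.6124


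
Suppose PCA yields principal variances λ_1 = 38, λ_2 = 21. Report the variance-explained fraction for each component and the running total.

Step 1 — total variance = trace(Sigma) = Σ λ_i = 38 + 21 = 59.

Step 2 — fraction explained by component i = λ_i / Σ λ:
  PC1: 38/59 = 0.6441
  PC2: 21/59 = 0.3559

Step 3 — cumulative fraction after k components = (λ_1 + ... + λ_k) / Σ λ:
  k = 1: 38/59 = 0.6441
  k = 2: (38 + 21)/59 = 59/59 = 1

Summary (fraction, with percent):

explained: PC1 0.6441 (64.41%), PC2 0.3559 (35.59%);  cumulative: 0.6441, 1


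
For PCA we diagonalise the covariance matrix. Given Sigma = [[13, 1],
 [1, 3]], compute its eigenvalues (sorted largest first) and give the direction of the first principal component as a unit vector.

Step 1 — characteristic polynomial of 2×2 Sigma:
  det(Sigma - λI) = λ² - trace · λ + det = 0.
  trace = 13 + 3 = 16, det = 13·3 - (1)² = 38.
Step 2 — discriminant:
  Δ = trace² - 4·det = 256 - 152 = 104.
Step 3 — eigenvalues:
  λ = (trace ± √Δ)/2 = (16 ± 10.198)/2,
  λ_1 = 13.099,  λ_2 = 2.901.

Step 4 — unit eigenvector for λ_1: solve (Sigma - λ_1 I)v = 0. First row:
  (13 - 13.099)·v_x + (1)·v_y = 0, i.e. (-0.099)·v_x + (1)·v_y = 0,
  so v ∝ (b, λ_1 - a) = (1, 0.099) = u.
  ||u|| = √((1)² + (0.099)²) = √(1.0098) ≈ 1.0049,
  v_1 = u/||u|| ≈ (0.9951, 0.0985) (||v_1|| = 1).

λ_1 = 13.099,  λ_2 = 2.901;  v_1 ≈ (0.9951, 0.0985)


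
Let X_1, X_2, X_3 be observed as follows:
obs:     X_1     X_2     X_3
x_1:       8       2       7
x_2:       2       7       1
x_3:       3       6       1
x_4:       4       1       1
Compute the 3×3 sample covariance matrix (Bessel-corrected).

Step 1 — column means:
  mean(X_1) = (8 + 2 + 3 + 4) / 4 = 17/4 = 4.25
  mean(X_2) = (2 + 7 + 6 + 1) / 4 = 16/4 = 4
  mean(X_3) = (7 + 1 + 1 + 1) / 4 = 10/4 = 2.5

Step 2 — sample covariance S[i,j] = (1/(n-1)) · Σ_k (x_{k,i} - mean_i) · (x_{k,j} - mean_j), with n-1 = 3.
  S[X_1,X_1] = ((3.75)·(3.75) + (-2.25)·(-2.25) + (-1.25)·(-1.25) + (-0.25)·(-0.25)) / 3 = 20.75/3 = 6.9167
  S[X_1,X_2] = ((3.75)·(-2) + (-2.25)·(3) + (-1.25)·(2) + (-0.25)·(-3)) / 3 = -16/3 = -5.3333
  S[X_1,X_3] = ((3.75)·(4.5) + (-2.25)·(-1.5) + (-1.25)·(-1.5) + (-0.25)·(-1.5)) / 3 = 22.5/3 = 7.5
  S[X_2,X_2] = ((-2)·(-2) + (3)·(3) + (2)·(2) + (-3)·(-3)) / 3 = 26/3 = 8.6667
  S[X_2,X_3] = ((-2)·(4.5) + (3)·(-1.5) + (2)·(-1.5) + (-3)·(-1.5)) / 3 = -12/3 = -4
  S[X_3,X_3] = ((4.5)·(4.5) + (-1.5)·(-1.5) + (-1.5)·(-1.5) + (-1.5)·(-1.5)) / 3 = 27/3 = 9

S is symmetric (S[j,i] = S[i,j]). Assembling:

S = [[6.9167, -5.3333, 7.5],
 [-5.3333, 8.6667, -4],
 [7.5, -4, 9]]


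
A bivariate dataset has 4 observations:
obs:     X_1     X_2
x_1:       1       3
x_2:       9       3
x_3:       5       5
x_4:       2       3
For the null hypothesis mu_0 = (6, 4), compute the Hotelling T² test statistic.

Step 1 — sample mean vector:
  mean(X_1) = (1 + 9 + 5 + 2) / 4 = 17/4 = 4.25
  mean(X_2) = (3 + 3 + 5 + 3) / 4 = 14/4 = 3.5
  x̄ = (4.25, 3.5),  deviation x̄ - mu_0 = (4.25, 3.5) - (6, 4) = (-1.75, -0.5).

Step 2 — sample covariance matrix, S[i,j] = (1/(n-1)) · Σ_k (x_{k,i} - mean_i) · (x_{k,j} - mean_j), divisor n-1 = 3:
  S[X_1,X_1] = ((-3.25)·(-3.25) + (4.75)·(4.75) + (0.75)·(0.75) + (-2.25)·(-2.25)) / 3 = 38.75/3 = 12.9167
  S[X_1,X_2] = ((-3.25)·(-0.5) + (4.75)·(-0.5) + (0.75)·(1.5) + (-2.25)·(-0.5)) / 3 = 1.5/3 = 0.5
  S[X_2,X_2] = ((-0.5)·(-0.5) + (-0.5)·(-0.5) + (1.5)·(1.5) + (-0.5)·(-0.5)) / 3 = 3/3 = 1
  S = [[12.9167, 0.5],
 [0.5, 1]].

Step 3 — invert S. det(S) = 12.9167·1 - (0.5)² = 12.6667.
  S^{-1} = (1/det) · [[d, -b], [-b, a]] = [[0.0789, -0.0395],
 [-0.0395, 1.0197]].

Step 4 — quadratic form (x̄ - mu_0)^T · S^{-1} · (x̄ - mu_0):
  S^{-1} · (x̄ - mu_0) = (-0.1184, -0.4408),
  (x̄ - mu_0)^T · [...] = (-1.75)·(-0.1184) + (-0.5)·(-0.4408) = 0.4276.

Step 5 — scale by n: T² = 4 · 0.4276 = 1.7105.

T² ≈ 1.7105


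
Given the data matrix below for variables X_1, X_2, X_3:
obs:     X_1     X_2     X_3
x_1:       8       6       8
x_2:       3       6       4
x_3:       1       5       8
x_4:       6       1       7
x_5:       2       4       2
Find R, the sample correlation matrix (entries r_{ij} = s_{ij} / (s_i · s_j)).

Step 1 — column means:
  mean(X_1) = (8 + 3 + 1 + 6 + 2) / 5 = 20/5 = 4
  mean(X_2) = (6 + 6 + 5 + 1 + 4) / 5 = 22/5 = 4.4
  mean(X_3) = (8 + 4 + 8 + 7 + 2) / 5 = 29/5 = 5.8

Step 2 — sample variances and covariances s[i,j] = (1/(n-1)) · Σ_k (x_{k,i} - mean_i) · (x_{k,j} - mean_j), with n-1 = 4:
  s[X_1,X_1] = ((4)·(4) + (-1)·(-1) + (-3)·(-3) + (2)·(2) + (-2)·(-2)) / 4 = 34/4 = 8.5
  s[X_1,X_2] = ((4)·(1.6) + (-1)·(1.6) + (-3)·(0.6) + (2)·(-3.4) + (-2)·(-0.4)) / 4 = -3/4 = -0.75
  s[X_1,X_3] = ((4)·(2.2) + (-1)·(-1.8) + (-3)·(2.2) + (2)·(1.2) + (-2)·(-3.8)) / 4 = 14/4 = 3.5
  s[X_2,X_2] = ((1.6)·(1.6) + (1.6)·(1.6) + (0.6)·(0.6) + (-3.4)·(-3.4) + (-0.4)·(-0.4)) / 4 = 17.2/4 = 4.3
  s[X_2,X_3] = ((1.6)·(2.2) + (1.6)·(-1.8) + (0.6)·(2.2) + (-3.4)·(1.2) + (-0.4)·(-3.8)) / 4 = -0.6/4 = -0.15
  s[X_3,X_3] = ((2.2)·(2.2) + (-1.8)·(-1.8) + (2.2)·(2.2) + (1.2)·(1.2) + (-3.8)·(-3.8)) / 4 = 28.8/4 = 7.2
  Sample standard deviations s_i = √(s[i,i]):
  s(X_1) = √(8.5) = 2.9155
  s(X_2) = √(4.3) = 2.0736
  s(X_3) = √(7.2) = 2.6833

Step 3 — r_{ij} = s_{ij} / (s_i · s_j):
  r[X_1,X_1] = 1 (diagonal).
  r[X_1,X_2] = -0.75 / (2.9155 · 2.0736) = -0.75 / 6.0457 = -0.1241
  r[X_1,X_3] = 3.5 / (2.9155 · 2.6833) = 3.5 / 7.823 = 0.4474
  r[X_2,X_2] = 1 (diagonal).
  r[X_2,X_3] = -0.15 / (2.0736 · 2.6833) = -0.15 / 5.5642 = -0.027
  r[X_3,X_3] = 1 (diagonal).

R is symmetric with unit diagonal. Assembling:

R = [[1, -0.1241, 0.4474],
 [-0.1241, 1, -0.027],
 [0.4474, -0.027, 1]]


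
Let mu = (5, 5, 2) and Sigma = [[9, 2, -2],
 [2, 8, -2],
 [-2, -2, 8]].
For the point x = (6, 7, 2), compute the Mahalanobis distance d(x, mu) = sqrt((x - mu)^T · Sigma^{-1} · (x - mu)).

Step 1 — centre the observation: (x - mu) = (1, 2, 0).

Step 2 — invert Sigma (cofactor / det for 3×3, or solve directly):
  Sigma^{-1} = [[0.122, -0.0244, 0.0244],
 [-0.0244, 0.1382, 0.0285],
 [0.0244, 0.0285, 0.1382]].

Step 3 — form the quadratic (x - mu)^T · Sigma^{-1} · (x - mu):
  Sigma^{-1} · (x - mu) = (0.0732, 0.252, 0.0813).
  (x - mu)^T · [Sigma^{-1} · (x - mu)] = (1)·(0.0732) + (2)·(0.252) + (0)·(0.0813) = 0.5772.

Step 4 — take square root: d = √(0.5772) ≈ 0.7598.

d(x, mu) = √(0.5772) ≈ 0.7598


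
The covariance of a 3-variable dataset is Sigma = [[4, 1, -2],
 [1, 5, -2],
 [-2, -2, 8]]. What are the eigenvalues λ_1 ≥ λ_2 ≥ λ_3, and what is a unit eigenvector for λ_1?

Step 1 — characteristic polynomial p(λ) = det(λI - Sigma) = λ³ - tr·λ² + c_1·λ - det, where tr = trace, c_1 = sum of the principal 2×2 minors, det = det(Sigma):
  tr = 4 + 5 + 8 = 17,
  c_1 = (4·5 - (1)²) + (4·8 - (-2)²) + (5·8 - (-2)²) = 19 + 28 + 36 = 83,
  det = 4·(5·8 - (-2)²) - (1)·((1)·8 - (-2)·(-2)) + (-2)·((1)·(-2) - 5·(-2)) = 4·(36) - (1)·(4) + (-2)·(8) = 124.
  So p(λ) = λ³ - 17λ² + 83λ - 124.
Step 2 — look for an integer root (rational root theorem: any rational root is an integer divisor of 124). Testing λ = 4:
  p(4) = 64 - 272 + 332 - 124 = 0  ✓
  Dividing out (λ - 4): p(λ) = (λ - 4)(λ² - 13λ + 31).
Step 3 — remaining eigenvalues from the quadratic λ² - 13λ + 31 = 0:
  Δ = 13² - 4·31 = 169 - 124 = 45,  λ = (13 ± √45)/2 = (13 ± 6.7082)/2 ≈ 9.8541 or 3.1459.
  Sorted: λ_1 = 9.8541,  λ_2 = 4,  λ_3 = 3.1459  (check: sum = 17 = tr ✓).

Step 4 — unit eigenvector for λ_1 ≈ 9.8541: v spans the null space of (Sigma - λ_1 I), whose rows are
  r_1 = (-5.8541, 1, -2),  r_2 = (1, -4.8541, -2),  r_3 = (-2, -2, -1.8541).
  v is orthogonal to every row, so take v ∝ r_1 × r_2 = ((1)·(-2) - (-2)·(-4.8541), (-2)·(1) - (-5.8541)·(-2), (-5.8541)·(-4.8541) - (1)·(1)) ≈ (-11.7082, -13.7082, 27.4164).
  Rescale (multiply by -1 so the first nonzero entry is positive): u = (11.7082, 13.7082, -27.4164).
  ||u|| = √((11.7082)² + (13.7082)² + (-27.4164)²) = √(1076.6563) ≈ 32.8124,  v_1 = u/||u|| ≈ (0.3568, 0.4178, -0.8355) (||v_1|| = 1).

λ_1 = 9.8541,  λ_2 = 4,  λ_3 = 3.1459;  v_1 ≈ (0.3568, 0.4178, -0.8355)


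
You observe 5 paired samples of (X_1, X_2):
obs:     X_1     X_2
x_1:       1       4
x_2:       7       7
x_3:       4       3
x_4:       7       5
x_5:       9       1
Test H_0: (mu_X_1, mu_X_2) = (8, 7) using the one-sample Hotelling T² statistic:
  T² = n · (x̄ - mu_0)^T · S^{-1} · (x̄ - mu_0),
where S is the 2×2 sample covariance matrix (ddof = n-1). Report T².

Step 1 — sample mean vector:
  mean(X_1) = (1 + 7 + 4 + 7 + 9) / 5 = 28/5 = 5.6
  mean(X_2) = (4 + 7 + 3 + 5 + 1) / 5 = 20/5 = 4
  x̄ = (5.6, 4),  deviation x̄ - mu_0 = (5.6, 4) - (8, 7) = (-2.4, -3).

Step 2 — sample covariance matrix, S[i,j] = (1/(n-1)) · Σ_k (x_{k,i} - mean_i) · (x_{k,j} - mean_j), divisor n-1 = 4:
  S[X_1,X_1] = ((-4.6)·(-4.6) + (1.4)·(1.4) + (-1.6)·(-1.6) + (1.4)·(1.4) + (3.4)·(3.4)) / 4 = 39.2/4 = 9.8
  S[X_1,X_2] = ((-4.6)·(0) + (1.4)·(3) + (-1.6)·(-1) + (1.4)·(1) + (3.4)·(-3)) / 4 = -3/4 = -0.75
  S[X_2,X_2] = ((0)·(0) + (3)·(3) + (-1)·(-1) + (1)·(1) + (-3)·(-3)) / 4 = 20/4 = 5
  S = [[9.8, -0.75],
 [-0.75, 5]].

Step 3 — invert S. det(S) = 9.8·5 - (-0.75)² = 48.4375.
  S^{-1} = (1/det) · [[d, -b], [-b, a]] = [[0.1032, 0.0155],
 [0.0155, 0.2023]].

Step 4 — quadratic form (x̄ - mu_0)^T · S^{-1} · (x̄ - mu_0):
  S^{-1} · (x̄ - mu_0) = (-0.2942, -0.6441),
  (x̄ - mu_0)^T · [...] = (-2.4)·(-0.2942) + (-3)·(-0.6441) = 2.6385.

Step 5 — scale by n: T² = 5 · 2.6385 = 13.1923.

T² ≈ 13.1923


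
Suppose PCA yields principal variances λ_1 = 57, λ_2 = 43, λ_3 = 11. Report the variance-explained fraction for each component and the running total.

Step 1 — total variance = trace(Sigma) = Σ λ_i = 57 + 43 + 11 = 111.

Step 2 — fraction explained by component i = λ_i / Σ λ:
  PC1: 57/111 = 0.5135
  PC2: 43/111 = 0.3874
  PC3: 11/111 = 0.0991

Step 3 — cumulative fraction after k components = (λ_1 + ... + λ_k) / Σ λ:
  k = 1: 57/111 = 0.5135
  k = 2: (57 + 43)/111 = 100/111 = 0.9009
  k = 3: (57 + 43 + 11)/111 = 111/111 = 1

Summary (fraction, with percent):

explained: PC1 0.5135 (51.35%), PC2 0.3874 (38.74%), PC3 0.0991 (9.91%);  cumulative: 0.5135, 0.9009, 1


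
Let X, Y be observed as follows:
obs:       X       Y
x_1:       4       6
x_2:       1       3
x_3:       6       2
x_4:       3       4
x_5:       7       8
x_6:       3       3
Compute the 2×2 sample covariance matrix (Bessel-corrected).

Step 1 — column means:
  mean(X) = (4 + 1 + 6 + 3 + 7 + 3) / 6 = 24/6 = 4
  mean(Y) = (6 + 3 + 2 + 4 + 8 + 3) / 6 = 26/6 = 4.3333

Step 2 — sample covariance S[i,j] = (1/(n-1)) · Σ_k (x_{k,i} - mean_i) · (x_{k,j} - mean_j), with n-1 = 5.
  S[X,X] = ((0)·(0) + (-3)·(-3) + (2)·(2) + (-1)·(-1) + (3)·(3) + (-1)·(-1)) / 5 = 24/5 = 4.8
  S[X,Y] = ((0)·(1.6667) + (-3)·(-1.3333) + (2)·(-2.3333) + (-1)·(-0.3333) + (3)·(3.6667) + (-1)·(-1.3333)) / 5 = 12/5 = 2.4
  S[Y,Y] = ((1.6667)·(1.6667) + (-1.3333)·(-1.3333) + (-2.3333)·(-2.3333) + (-0.3333)·(-0.3333) + (3.6667)·(3.6667) + (-1.3333)·(-1.3333)) / 5 = 25.3333/5 = 5.0667

S is symmetric (S[j,i] = S[i,j]). Assembling:

S = [[4.8, 2.4],
 [2.4, 5.0667]]


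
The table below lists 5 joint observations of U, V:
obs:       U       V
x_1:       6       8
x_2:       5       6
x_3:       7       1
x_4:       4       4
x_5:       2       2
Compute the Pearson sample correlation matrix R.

Step 1 — column means:
  mean(U) = (6 + 5 + 7 + 4 + 2) / 5 = 24/5 = 4.8
  mean(V) = (8 + 6 + 1 + 4 + 2) / 5 = 21/5 = 4.2

Step 2 — sample variances and covariances s[i,j] = (1/(n-1)) · Σ_k (x_{k,i} - mean_i) · (x_{k,j} - mean_j), with n-1 = 4:
  s[U,U] = ((1.2)·(1.2) + (0.2)·(0.2) + (2.2)·(2.2) + (-0.8)·(-0.8) + (-2.8)·(-2.8)) / 4 = 14.8/4 = 3.7
  s[U,V] = ((1.2)·(3.8) + (0.2)·(1.8) + (2.2)·(-3.2) + (-0.8)·(-0.2) + (-2.8)·(-2.2)) / 4 = 4.2/4 = 1.05
  s[V,V] = ((3.8)·(3.8) + (1.8)·(1.8) + (-3.2)·(-3.2) + (-0.2)·(-0.2) + (-2.2)·(-2.2)) / 4 = 32.8/4 = 8.2
  Sample standard deviations s_i = √(s[i,i]):
  s(U) = √(3.7) = 1.9235
  s(V) = √(8.2) = 2.8636

Step 3 — r_{ij} = s_{ij} / (s_i · s_j):
  r[U,U] = 1 (diagonal).
  r[U,V] = 1.05 / (1.9235 · 2.8636) = 1.05 / 5.5082 = 0.1906
  r[V,V] = 1 (diagonal).

R is symmetric with unit diagonal. Assembling:

R = [[1, 0.1906],
 [0.1906, 1]]


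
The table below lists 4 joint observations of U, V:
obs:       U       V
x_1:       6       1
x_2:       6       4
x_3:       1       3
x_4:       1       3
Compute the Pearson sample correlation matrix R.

Step 1 — column means:
  mean(U) = (6 + 6 + 1 + 1) / 4 = 14/4 = 3.5
  mean(V) = (1 + 4 + 3 + 3) / 4 = 11/4 = 2.75

Step 2 — sample variances and covariances s[i,j] = (1/(n-1)) · Σ_k (x_{k,i} - mean_i) · (x_{k,j} - mean_j), with n-1 = 3:
  s[U,U] = ((2.5)·(2.5) + (2.5)·(2.5) + (-2.5)·(-2.5) + (-2.5)·(-2.5)) / 3 = 25/3 = 8.3333
  s[U,V] = ((2.5)·(-1.75) + (2.5)·(1.25) + (-2.5)·(0.25) + (-2.5)·(0.25)) / 3 = -2.5/3 = -0.8333
  s[V,V] = ((-1.75)·(-1.75) + (1.25)·(1.25) + (0.25)·(0.25) + (0.25)·(0.25)) / 3 = 4.75/3 = 1.5833
  Sample standard deviations s_i = √(s[i,i]):
  s(U) = √(8.3333) = 2.8868
  s(V) = √(1.5833) = 1.2583

Step 3 — r_{ij} = s_{ij} / (s_i · s_j):
  r[U,U] = 1 (diagonal).
  r[U,V] = -0.8333 / (2.8868 · 1.2583) = -0.8333 / 3.6324 = -0.2294
  r[V,V] = 1 (diagonal).

R is symmetric with unit diagonal. Assembling:

R = [[1, -0.2294],
 [-0.2294, 1]]


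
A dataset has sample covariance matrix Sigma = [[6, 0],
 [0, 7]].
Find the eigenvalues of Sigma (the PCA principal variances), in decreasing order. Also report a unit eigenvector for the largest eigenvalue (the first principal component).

Step 1 — characteristic polynomial of 2×2 Sigma:
  det(Sigma - λI) = λ² - trace · λ + det = 0.
  trace = 6 + 7 = 13, det = 6·7 - (0)² = 42.
Step 2 — discriminant:
  Δ = trace² - 4·det = 169 - 168 = 1.
Step 3 — eigenvalues:
  λ = (trace ± √Δ)/2 = (13 ± 1)/2,
  λ_1 = 7,  λ_2 = 6.

Step 4 — unit eigenvector for λ_1: Sigma is diagonal, so its eigenvectors are the coordinate axes. λ_1 = 7 is the diagonal entry on the second coordinate axis, hence
  v_1 = (0, 1) (||v_1|| = 1).

λ_1 = 7,  λ_2 = 6;  v_1 ≈ (0, 1)


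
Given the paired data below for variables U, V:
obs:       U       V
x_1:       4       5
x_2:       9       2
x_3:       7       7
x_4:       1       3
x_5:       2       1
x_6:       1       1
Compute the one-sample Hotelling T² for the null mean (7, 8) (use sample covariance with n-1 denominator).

Step 1 — sample mean vector:
  mean(U) = (4 + 9 + 7 + 1 + 2 + 1) / 6 = 24/6 = 4
  mean(V) = (5 + 2 + 7 + 3 + 1 + 1) / 6 = 19/6 = 3.1667
  x̄ = (4, 3.1667),  deviation x̄ - mu_0 = (4, 3.1667) - (7, 8) = (-3, -4.8333).

Step 2 — sample covariance matrix, S[i,j] = (1/(n-1)) · Σ_k (x_{k,i} - mean_i) · (x_{k,j} - mean_j), divisor n-1 = 5:
  S[U,U] = ((0)·(0) + (5)·(5) + (3)·(3) + (-3)·(-3) + (-2)·(-2) + (-3)·(-3)) / 5 = 56/5 = 11.2
  S[U,V] = ((0)·(1.8333) + (5)·(-1.1667) + (3)·(3.8333) + (-3)·(-0.1667) + (-2)·(-2.1667) + (-3)·(-2.1667)) / 5 = 17/5 = 3.4
  S[V,V] = ((1.8333)·(1.8333) + (-1.1667)·(-1.1667) + (3.8333)·(3.8333) + (-0.1667)·(-0.1667) + (-2.1667)·(-2.1667) + (-2.1667)·(-2.1667)) / 5 = 28.8333/5 = 5.7667
  S = [[11.2, 3.4],
 [3.4, 5.7667]].

Step 3 — invert S. det(S) = 11.2·5.7667 - (3.4)² = 53.0267.
  S^{-1} = (1/det) · [[d, -b], [-b, a]] = [[0.1088, -0.0641],
 [-0.0641, 0.2112]].

Step 4 — quadratic form (x̄ - mu_0)^T · S^{-1} · (x̄ - mu_0):
  S^{-1} · (x̄ - mu_0) = (-0.0163, -0.8285),
  (x̄ - mu_0)^T · [...] = (-3)·(-0.0163) + (-4.8333)·(-0.8285) = 4.0535.

Step 5 — scale by n: T² = 6 · 4.0535 = 24.3211.

T² ≈ 24.3211


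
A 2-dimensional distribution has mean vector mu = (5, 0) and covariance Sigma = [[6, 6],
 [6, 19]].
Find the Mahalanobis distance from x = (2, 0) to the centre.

Step 1 — centre the observation: (x - mu) = (-3, 0).

Step 2 — invert Sigma. det(Sigma) = 6·19 - (6)² = 78.
  Sigma^{-1} = (1/det) · [[d, -b], [-b, a]] = [[0.2436, -0.0769],
 [-0.0769, 0.0769]].

Step 3 — form the quadratic (x - mu)^T · Sigma^{-1} · (x - mu):
  Sigma^{-1} · (x - mu) = (-0.7308, 0.2308).
  (x - mu)^T · [Sigma^{-1} · (x - mu)] = (-3)·(-0.7308) + (0)·(0.2308) = 2.1923.

Step 4 — take square root: d = √(2.1923) ≈ 1.4806.

d(x, mu) = √(2.1923) ≈ 1.4806


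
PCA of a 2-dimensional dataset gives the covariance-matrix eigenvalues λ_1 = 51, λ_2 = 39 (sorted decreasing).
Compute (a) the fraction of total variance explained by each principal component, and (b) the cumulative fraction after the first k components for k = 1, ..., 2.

Step 1 — total variance = trace(Sigma) = Σ λ_i = 51 + 39 = 90.

Step 2 — fraction explained by component i = λ_i / Σ λ:
  PC1: 51/90 = 0.5667
  PC2: 39/90 = 0.4333

Step 3 — cumulative fraction after k components = (λ_1 + ... + λ_k) / Σ λ:
  k = 1: 51/90 = 0.5667
  k = 2: (51 + 39)/90 = 90/90 = 1

Summary (fraction, with percent):

explained: PC1 0.5667 (56.67%), PC2 0.4333 (43.33%);  cumulative: 0.5667, 1


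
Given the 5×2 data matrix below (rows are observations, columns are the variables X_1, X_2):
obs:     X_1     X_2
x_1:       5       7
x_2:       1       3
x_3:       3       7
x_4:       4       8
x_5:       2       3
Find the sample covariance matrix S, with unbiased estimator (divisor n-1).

Step 1 — column means:
  mean(X_1) = (5 + 1 + 3 + 4 + 2) / 5 = 15/5 = 3
  mean(X_2) = (7 + 3 + 7 + 8 + 3) / 5 = 28/5 = 5.6

Step 2 — sample covariance S[i,j] = (1/(n-1)) · Σ_k (x_{k,i} - mean_i) · (x_{k,j} - mean_j), with n-1 = 4.
  S[X_1,X_1] = ((2)·(2) + (-2)·(-2) + (0)·(0) + (1)·(1) + (-1)·(-1)) / 4 = 10/4 = 2.5
  S[X_1,X_2] = ((2)·(1.4) + (-2)·(-2.6) + (0)·(1.4) + (1)·(2.4) + (-1)·(-2.6)) / 4 = 13/4 = 3.25
  S[X_2,X_2] = ((1.4)·(1.4) + (-2.6)·(-2.6) + (1.4)·(1.4) + (2.4)·(2.4) + (-2.6)·(-2.6)) / 4 = 23.2/4 = 5.8

S is symmetric (S[j,i] = S[i,j]). Assembling:

S = [[2.5, 3.25],
 [3.25, 5.8]]
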